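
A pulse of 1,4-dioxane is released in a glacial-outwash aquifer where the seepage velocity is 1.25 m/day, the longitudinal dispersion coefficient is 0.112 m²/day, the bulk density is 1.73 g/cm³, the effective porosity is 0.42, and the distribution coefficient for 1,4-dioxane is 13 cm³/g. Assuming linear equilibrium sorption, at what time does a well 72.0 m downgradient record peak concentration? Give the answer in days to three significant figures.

Retardation factor R = 1 + ρ_b·K_d/n = 1 + 1.73 × 13/0.42 = 54.55.
Sorption retards both mechanisms: v_R = v/R = 0.02291 m/day, D_R = D/R = 0.002053 m²/day.
Peak time from v_R²t² + 2D_R t − x² = 0: t = (√(D_R² + v_R²x²) − D_R)/v_R².
√(D_R² + v_R²x²) = √(0.002053² + 0.02291² × 72.0²) = 1.650; v_R² = 0.0005249.
t = (1.650 − 0.002053)/0.0005249 = 3140 days.

3140 days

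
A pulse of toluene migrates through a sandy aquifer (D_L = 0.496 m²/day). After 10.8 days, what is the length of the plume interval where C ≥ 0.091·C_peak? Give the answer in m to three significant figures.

14.3 m

The plume is Gaussian with σ = √(2Dt) = √(2 × 0.496 × 10.8) = 3.273 m.
C/C_peak = exp(−Δx²/(2σ²)) = 0.091 ⇒ Δx = σ·√(−2 ln 0.091) = 3.273 × 2.189 = 7.165 m.
Width = 2Δx = 14.3 m.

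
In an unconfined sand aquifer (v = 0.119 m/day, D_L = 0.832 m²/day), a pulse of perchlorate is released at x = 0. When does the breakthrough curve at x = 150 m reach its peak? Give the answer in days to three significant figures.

For the 1D instantaneous-source solution, setting ∂C/∂t = 0 at fixed x gives v²t² + 2Dt − x² = 0, so t = (√(D² + v²x²) − D)/v².
√(D² + v²x²) = √(0.832² + 0.119² × 150²) = 17.87; v² = 0.014161.
t = (17.87 − 0.832)/0.014161 = 1200 days (vs. the pure-advection estimate x/v = 1260 d).

1200 days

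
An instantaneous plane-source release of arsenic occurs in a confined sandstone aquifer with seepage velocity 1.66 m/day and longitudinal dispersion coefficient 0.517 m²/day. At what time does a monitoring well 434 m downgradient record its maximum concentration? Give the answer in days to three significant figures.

261 days

For the 1D instantaneous-source solution, setting ∂C/∂t = 0 at fixed x gives v²t² + 2Dt − x² = 0, so t = (√(D² + v²x²) − D)/v².
√(D² + v²x²) = √(0.517² + 1.66² × 434²) = 720.4; v² = 2.7556.
t = (720.4 − 0.517)/2.7556 = 261 days (vs. the pure-advection estimate x/v = 261 d).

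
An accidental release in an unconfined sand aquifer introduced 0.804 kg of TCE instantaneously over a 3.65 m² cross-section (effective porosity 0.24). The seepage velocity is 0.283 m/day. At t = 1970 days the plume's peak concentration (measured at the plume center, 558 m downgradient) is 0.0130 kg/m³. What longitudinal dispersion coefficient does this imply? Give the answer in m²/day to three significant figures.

0.201 m²/day

At the plume center C_max = M/(n_e·A·√(4πDt)), so D = M²/(4πt·(n_e·A·C_max)²).
n_e·A·C_max = 0.24 × 3.65 × 0.0130 = 0.01139 kg/m.
D = 0.804²/(4π × 1970 × 0.01139²) = 0.201 m²/day.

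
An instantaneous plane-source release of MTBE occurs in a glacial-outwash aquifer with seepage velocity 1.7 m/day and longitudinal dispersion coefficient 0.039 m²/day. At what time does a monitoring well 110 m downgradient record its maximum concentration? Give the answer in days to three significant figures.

For the 1D instantaneous-source solution, setting ∂C/∂t = 0 at fixed x gives v²t² + 2Dt − x² = 0, so t = (√(D² + v²x²) − D)/v².
√(D² + v²x²) = √(0.039² + 1.7² × 110²) = 187.0; v² = 2.89.
t = (187.0 − 0.039)/2.89 = 64.7 days (vs. the pure-advection estimate x/v = 64.7 d).

64.7 days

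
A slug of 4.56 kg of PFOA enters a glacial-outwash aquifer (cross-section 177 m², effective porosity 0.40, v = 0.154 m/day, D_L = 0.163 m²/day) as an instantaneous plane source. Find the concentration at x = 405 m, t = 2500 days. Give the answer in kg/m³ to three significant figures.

0.000704 kg/m³

For an instantaneous plane source, C(x,t) = M/(n_e·A·√(4πDt)) · exp(−(x−vt)²/(4Dt)), with n_e·A the pore (flow) area.
Plume center vt = 0.154 × 2500 = 385 m, so the well at 405 m is 20 m downgradient of the peak.
√(4πDt) = 71.56 m, giving peak height M/(n_e·A·√(4πDt)) = 4.56/(0.40 × 177 × 71.56) = 0.0009000 kg/m³.
(x−vt)²/(4Dt) = (20)²/(4 × 0.163 × 2500) = 0.2454; exp(−0.2454) = 0.7824.
C = 0.0009000 × 0.7824 = 0.000704 kg/m³.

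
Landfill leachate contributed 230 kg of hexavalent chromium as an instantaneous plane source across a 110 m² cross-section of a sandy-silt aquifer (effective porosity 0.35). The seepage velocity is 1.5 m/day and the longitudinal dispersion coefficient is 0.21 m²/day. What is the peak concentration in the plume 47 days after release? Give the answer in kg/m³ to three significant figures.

0.536 kg/m³

The peak of an instantaneous 1D plume sits at x = vt; there the Gaussian factor is 1 and C_max = M/(n_e·A·√(4πDt)), where n_e·A is the pore area the mass is dissolved in.
√(4πDt) = √(4π × 0.21 × 47) = 11.14 m, so C_max = 230/(0.35 × 110 × 11.14) = 0.536 kg/m³.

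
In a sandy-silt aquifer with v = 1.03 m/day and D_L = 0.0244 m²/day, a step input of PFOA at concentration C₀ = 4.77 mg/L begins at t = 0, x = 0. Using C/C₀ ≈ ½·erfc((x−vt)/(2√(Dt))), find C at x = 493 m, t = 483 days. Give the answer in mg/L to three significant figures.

For a continuous step input, C/C₀ ≈ ½·erfc((x−vt)/(2√(Dt))).
vt = 1.03 × 483 = 497.49 m and 2√(Dt) = 2√(0.0244 × 483) = 6.866 m.
Argument (x−vt)/(2√(Dt)) = (493 − 497.49)/6.866 = -0.6539; ½·erfc(-0.6539) = 0.8225.
C = 4.77 × 0.8225 = 3.92 mg/L.

3.92 mg/L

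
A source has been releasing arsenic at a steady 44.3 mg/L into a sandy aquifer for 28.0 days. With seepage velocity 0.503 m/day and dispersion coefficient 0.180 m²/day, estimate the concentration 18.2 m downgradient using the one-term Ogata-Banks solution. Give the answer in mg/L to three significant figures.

4.32 mg/L

For a continuous step input, C/C₀ ≈ ½·erfc((x−vt)/(2√(Dt))).
vt = 0.503 × 28.0 = 14.084 m and 2√(Dt) = 2√(0.180 × 28.0) = 4.490 m.
Argument (x−vt)/(2√(Dt)) = (18.2 − 14.084)/4.490 = 0.9167; ½·erfc(0.9167) = 0.09742.
C = 44.3 × 0.09742 = 4.32 mg/L.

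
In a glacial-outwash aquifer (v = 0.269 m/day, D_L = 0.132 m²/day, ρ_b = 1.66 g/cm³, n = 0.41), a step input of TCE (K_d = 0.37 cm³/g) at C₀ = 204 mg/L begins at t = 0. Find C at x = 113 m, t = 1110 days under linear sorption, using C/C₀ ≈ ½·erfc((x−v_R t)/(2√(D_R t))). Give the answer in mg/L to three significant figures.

148 mg/L

Retardation factor R = 1 + ρ_b·K_d/n = 1 + 1.66 × 0.37/0.41 = 2.498.
Sorption retards both mechanisms: v_R = v/R = 0.1077 m/day, D_R = D/R = 0.05284 m²/day.
v_R·t = 0.1077 × 1110 = 119.547 m; 2√(D_R t) = 15.32 m; argument = (113 − 119.547)/15.32 = -0.4273.
C = C₀ × ½·erfc(-0.4273) = 204 × 0.7272 = 148 mg/L.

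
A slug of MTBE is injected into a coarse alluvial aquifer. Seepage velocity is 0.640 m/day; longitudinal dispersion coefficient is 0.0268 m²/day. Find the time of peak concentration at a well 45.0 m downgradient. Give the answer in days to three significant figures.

For the 1D instantaneous-source solution, setting ∂C/∂t = 0 at fixed x gives v²t² + 2Dt − x² = 0, so t = (√(D² + v²x²) − D)/v².
√(D² + v²x²) = √(0.0268² + 0.640² × 45.0²) = 28.80; v² = 0.4096.
t = (28.80 − 0.0268)/0.4096 = 70.2 days (vs. the pure-advection estimate x/v = 70.3 d).

70.2 days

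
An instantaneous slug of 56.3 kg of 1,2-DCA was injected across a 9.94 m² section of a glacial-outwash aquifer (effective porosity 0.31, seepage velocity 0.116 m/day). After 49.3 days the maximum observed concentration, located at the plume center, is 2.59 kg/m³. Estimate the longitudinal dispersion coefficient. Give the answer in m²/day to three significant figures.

0.0803 m²/day

At the plume center C_max = M/(n_e·A·√(4πDt)), so D = M²/(4πt·(n_e·A·C_max)²).
n_e·A·C_max = 0.31 × 9.94 × 2.59 = 7.981 kg/m.
D = 56.3²/(4π × 49.3 × 7.981²) = 0.0803 m²/day.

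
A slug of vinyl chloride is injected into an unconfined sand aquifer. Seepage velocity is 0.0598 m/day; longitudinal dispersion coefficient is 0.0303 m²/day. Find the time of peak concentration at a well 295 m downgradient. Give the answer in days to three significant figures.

4920 days

For the 1D instantaneous-source solution, setting ∂C/∂t = 0 at fixed x gives v²t² + 2Dt − x² = 0, so t = (√(D² + v²x²) − D)/v².
√(D² + v²x²) = √(0.0303² + 0.0598² × 295²) = 17.64; v² = 0.00357604.
t = (17.64 − 0.0303)/0.00357604 = 4920 days (vs. the pure-advection estimate x/v = 4930 d).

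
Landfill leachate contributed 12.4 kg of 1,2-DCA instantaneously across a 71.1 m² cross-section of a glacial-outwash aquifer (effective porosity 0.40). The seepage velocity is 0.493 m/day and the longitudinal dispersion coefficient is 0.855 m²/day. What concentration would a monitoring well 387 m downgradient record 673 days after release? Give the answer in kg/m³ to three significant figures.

0.00136 kg/m³

For an instantaneous plane source, C(x,t) = M/(n_e·A·√(4πDt)) · exp(−(x−vt)²/(4Dt)), with n_e·A the pore (flow) area.
Plume center vt = 0.493 × 673 = 331.789 m, so the well at 387 m is 55.211 m downgradient of the peak.
√(4πDt) = 85.03 m, giving peak height M/(n_e·A·√(4πDt)) = 12.4/(0.40 × 71.1 × 85.03) = 0.005128 kg/m³.
(x−vt)²/(4Dt) = (55.211)²/(4 × 0.855 × 673) = 1.324; exp(−1.324) = 0.2661.
C = 0.005128 × 0.2661 = 0.00136 kg/m³.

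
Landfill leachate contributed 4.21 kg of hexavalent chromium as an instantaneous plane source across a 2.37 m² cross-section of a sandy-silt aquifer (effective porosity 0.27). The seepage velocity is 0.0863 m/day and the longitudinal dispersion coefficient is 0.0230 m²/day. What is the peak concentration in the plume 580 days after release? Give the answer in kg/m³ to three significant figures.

The peak of an instantaneous 1D plume sits at x = vt; there the Gaussian factor is 1 and C_max = M/(n_e·A·√(4πDt)), where n_e·A is the pore area the mass is dissolved in.
√(4πDt) = √(4π × 0.0230 × 580) = 12.95 m, so C_max = 4.21/(0.27 × 2.37 × 12.95) = 0.508 kg/m³.

0.508 kg/m³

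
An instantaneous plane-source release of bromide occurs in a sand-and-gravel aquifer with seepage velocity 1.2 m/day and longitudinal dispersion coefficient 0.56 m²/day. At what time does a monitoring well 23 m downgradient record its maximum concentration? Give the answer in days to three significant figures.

For the 1D instantaneous-source solution, setting ∂C/∂t = 0 at fixed x gives v²t² + 2Dt − x² = 0, so t = (√(D² + v²x²) − D)/v².
√(D² + v²x²) = √(0.56² + 1.2² × 23²) = 27.61; v² = 1.44.
t = (27.61 − 0.56)/1.44 = 18.8 days (vs. the pure-advection estimate x/v = 19.2 d).

18.8 days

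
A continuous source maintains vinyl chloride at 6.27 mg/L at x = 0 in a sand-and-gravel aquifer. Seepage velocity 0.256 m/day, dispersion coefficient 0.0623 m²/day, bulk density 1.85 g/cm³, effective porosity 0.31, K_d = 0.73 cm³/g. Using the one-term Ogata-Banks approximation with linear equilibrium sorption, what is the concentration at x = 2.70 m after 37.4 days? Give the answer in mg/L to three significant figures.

Retardation factor R = 1 + ρ_b·K_d/n = 1 + 1.85 × 0.73/0.31 = 5.356.
Sorption retards both mechanisms: v_R = v/R = 0.04780 m/day, D_R = D/R = 0.01163 m²/day.
v_R·t = 0.04780 × 37.4 = 1.78772 m; 2√(D_R t) = 1.319 m; argument = (2.70 − 1.78772)/1.319 = 0.6916.
C = C₀ × ½·erfc(0.6916) = 6.27 × 0.1640 = 1.03 mg/L.

1.03 mg/L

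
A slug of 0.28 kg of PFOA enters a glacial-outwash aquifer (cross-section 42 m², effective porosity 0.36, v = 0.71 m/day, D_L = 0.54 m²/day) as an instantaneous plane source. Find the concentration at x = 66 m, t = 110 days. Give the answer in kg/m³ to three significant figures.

For an instantaneous plane source, C(x,t) = M/(n_e·A·√(4πDt)) · exp(−(x−vt)²/(4Dt)), with n_e·A the pore (flow) area.
Plume center vt = 0.71 × 110 = 78.1 m, so the well at 66 m is 12.1 m upgradient of the peak.
√(4πDt) = 27.32 m, giving peak height M/(n_e·A·√(4πDt)) = 0.28/(0.36 × 42 × 27.32) = 0.0006778 kg/m³.
(x−vt)²/(4Dt) = (-12.1)²/(4 × 0.54 × 110) = 0.6162; exp(−0.6162) = 0.5400.
C = 0.0006778 × 0.5400 = 0.000366 kg/m³.

0.000366 kg/m³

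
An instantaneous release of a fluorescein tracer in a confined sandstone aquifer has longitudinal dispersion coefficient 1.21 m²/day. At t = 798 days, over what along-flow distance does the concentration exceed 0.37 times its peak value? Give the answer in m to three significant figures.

The plume is Gaussian with σ = √(2Dt) = √(2 × 1.21 × 798) = 43.94 m.
C/C_peak = exp(−Δx²/(2σ²)) = 0.37 ⇒ Δx = σ·√(−2 ln 0.37) = 43.94 × 1.410 = 61.96 m.
Width = 2Δx = 124 m.

124 m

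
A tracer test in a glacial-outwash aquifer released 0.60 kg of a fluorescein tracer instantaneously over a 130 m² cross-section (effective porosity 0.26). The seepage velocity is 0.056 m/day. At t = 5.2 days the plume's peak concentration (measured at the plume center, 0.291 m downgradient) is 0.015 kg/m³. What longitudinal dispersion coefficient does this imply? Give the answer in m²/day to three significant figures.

At the plume center C_max = M/(n_e·A·√(4πDt)), so D = M²/(4πt·(n_e·A·C_max)²).
n_e·A·C_max = 0.26 × 130 × 0.015 = 0.5070 kg/m.
D = 0.60²/(4π × 5.2 × 0.5070²) = 0.0214 m²/day.

0.0214 m²/day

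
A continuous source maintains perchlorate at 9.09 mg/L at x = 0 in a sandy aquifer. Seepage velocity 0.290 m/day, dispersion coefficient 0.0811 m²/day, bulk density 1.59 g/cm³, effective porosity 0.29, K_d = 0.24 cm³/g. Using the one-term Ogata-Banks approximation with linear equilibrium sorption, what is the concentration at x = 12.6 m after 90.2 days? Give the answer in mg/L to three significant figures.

Retardation factor R = 1 + ρ_b·K_d/n = 1 + 1.59 × 0.24/0.29 = 2.316.
Sorption retards both mechanisms: v_R = v/R = 0.1252 m/day, D_R = D/R = 0.03502 m²/day.
v_R·t = 0.1252 × 90.2 = 11.29304 m; 2√(D_R t) = 3.555 m; argument = (12.6 − 11.29304)/3.555 = 0.3676.
C = C₀ × ½·erfc(0.3676) = 9.09 × 0.3016 = 2.74 mg/L.

2.74 mg/L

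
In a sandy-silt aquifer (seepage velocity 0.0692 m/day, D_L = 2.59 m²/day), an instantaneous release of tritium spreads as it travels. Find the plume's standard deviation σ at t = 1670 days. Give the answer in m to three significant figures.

93.0 m

Dispersive spreading gives a Gaussian with σ² = 2Dt; advection only shifts the center.
σ = √(2 × 2.59 × 1670) = 93.0 m.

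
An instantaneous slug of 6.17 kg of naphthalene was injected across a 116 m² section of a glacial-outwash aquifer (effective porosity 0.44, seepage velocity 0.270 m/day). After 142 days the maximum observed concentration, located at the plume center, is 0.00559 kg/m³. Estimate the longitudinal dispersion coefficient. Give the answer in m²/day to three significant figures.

At the plume center C_max = M/(n_e·A·√(4πDt)), so D = M²/(4πt·(n_e·A·C_max)²).
n_e·A·C_max = 0.44 × 116 × 0.00559 = 0.2853 kg/m.
D = 6.17²/(4π × 142 × 0.2853²) = 0.262 m²/day.

0.262 m²/day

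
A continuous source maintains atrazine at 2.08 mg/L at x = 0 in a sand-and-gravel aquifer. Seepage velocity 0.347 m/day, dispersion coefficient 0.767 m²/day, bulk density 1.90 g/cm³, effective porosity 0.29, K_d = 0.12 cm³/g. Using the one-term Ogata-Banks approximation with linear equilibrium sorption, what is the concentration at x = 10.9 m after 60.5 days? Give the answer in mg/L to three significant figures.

1.14 mg/L

Retardation factor R = 1 + ρ_b·K_d/n = 1 + 1.90 × 0.12/0.29 = 1.786.
Sorption retards both mechanisms: v_R = v/R = 0.1943 m/day, D_R = D/R = 0.4295 m²/day.
v_R·t = 0.1943 × 60.5 = 11.75515 m; 2√(D_R t) = 10.20 m; argument = (10.9 − 11.75515)/10.20 = -0.08384.
C = C₀ × ½·erfc(-0.08384) = 2.08 × 0.5472 = 1.14 mg/L.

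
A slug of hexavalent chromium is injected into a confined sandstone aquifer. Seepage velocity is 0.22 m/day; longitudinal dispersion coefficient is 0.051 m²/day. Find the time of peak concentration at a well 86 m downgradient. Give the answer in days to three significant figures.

390 days

For the 1D instantaneous-source solution, setting ∂C/∂t = 0 at fixed x gives v²t² + 2Dt − x² = 0, so t = (√(D² + v²x²) − D)/v².
√(D² + v²x²) = √(0.051² + 0.22² × 86²) = 18.92; v² = 0.0484.
t = (18.92 − 0.051)/0.0484 = 390 days (vs. the pure-advection estimate x/v = 391 d).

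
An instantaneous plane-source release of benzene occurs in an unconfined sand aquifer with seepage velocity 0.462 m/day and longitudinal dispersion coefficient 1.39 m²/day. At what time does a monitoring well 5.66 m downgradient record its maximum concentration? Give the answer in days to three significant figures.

7.36 days

For the 1D instantaneous-source solution, setting ∂C/∂t = 0 at fixed x gives v²t² + 2Dt − x² = 0, so t = (√(D² + v²x²) − D)/v².
√(D² + v²x²) = √(1.39² + 0.462² × 5.66²) = 2.961; v² = 0.213444.
t = (2.961 − 1.39)/0.213444 = 7.36 days (vs. the pure-advection estimate x/v = 12.3 d).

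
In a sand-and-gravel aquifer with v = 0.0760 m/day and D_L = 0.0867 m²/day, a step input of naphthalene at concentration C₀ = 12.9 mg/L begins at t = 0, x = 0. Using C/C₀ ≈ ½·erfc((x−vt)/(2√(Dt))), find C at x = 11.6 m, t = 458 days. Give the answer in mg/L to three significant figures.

12.8 mg/L

For a continuous step input, C/C₀ ≈ ½·erfc((x−vt)/(2√(Dt))).
vt = 0.0760 × 458 = 34.808 m and 2√(Dt) = 2√(0.0867 × 458) = 12.60 m.
Argument (x−vt)/(2√(Dt)) = (11.6 − 34.808)/12.60 = -1.842; ½·erfc(-1.842) = 0.9954.
C = 12.9 × 0.9954 = 12.8 mg/L.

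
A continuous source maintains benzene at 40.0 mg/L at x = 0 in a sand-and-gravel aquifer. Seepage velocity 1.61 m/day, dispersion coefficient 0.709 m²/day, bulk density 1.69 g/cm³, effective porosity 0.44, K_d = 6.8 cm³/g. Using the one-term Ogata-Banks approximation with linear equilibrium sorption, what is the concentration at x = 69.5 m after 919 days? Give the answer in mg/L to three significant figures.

0.623 mg/L

Retardation factor R = 1 + ρ_b·K_d/n = 1 + 1.69 × 6.8/0.44 = 27.12.
Sorption retards both mechanisms: v_R = v/R = 0.05937 m/day, D_R = D/R = 0.02614 m²/day.
v_R·t = 0.05937 × 919 = 54.56103 m; 2√(D_R t) = 9.803 m; argument = (69.5 − 54.56103)/9.803 = 1.524.
C = C₀ × ½·erfc(1.524) = 40.0 × 0.01557 = 0.623 mg/L.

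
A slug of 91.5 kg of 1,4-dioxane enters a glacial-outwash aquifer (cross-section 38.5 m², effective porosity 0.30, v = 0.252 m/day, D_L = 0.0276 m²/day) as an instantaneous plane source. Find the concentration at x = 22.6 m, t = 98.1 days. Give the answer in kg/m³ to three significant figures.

For an instantaneous plane source, C(x,t) = M/(n_e·A·√(4πDt)) · exp(−(x−vt)²/(4Dt)), with n_e·A the pore (flow) area.
Plume center vt = 0.252 × 98.1 = 24.7212 m, so the well at 22.6 m is 2.1212 m upgradient of the peak.
√(4πDt) = 5.833 m, giving peak height M/(n_e·A·√(4πDt)) = 91.5/(0.30 × 38.5 × 5.833) = 1.358 kg/m³.
(x−vt)²/(4Dt) = (-2.1212)²/(4 × 0.0276 × 98.1) = 0.4155; exp(−0.4155) = 0.6600.
C = 1.358 × 0.6600 = 0.896 kg/m³.

0.896 kg/m³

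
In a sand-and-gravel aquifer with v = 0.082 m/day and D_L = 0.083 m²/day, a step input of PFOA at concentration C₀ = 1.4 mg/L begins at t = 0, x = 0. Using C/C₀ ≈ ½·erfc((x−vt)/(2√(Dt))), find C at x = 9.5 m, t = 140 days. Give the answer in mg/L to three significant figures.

0.923 mg/L

For a continuous step input, C/C₀ ≈ ½·erfc((x−vt)/(2√(Dt))).
vt = 0.082 × 140 = 11.48 m and 2√(Dt) = 2√(0.083 × 140) = 6.818 m.
Argument (x−vt)/(2√(Dt)) = (9.5 − 11.48)/6.818 = -0.2904; ½·erfc(-0.2904) = 0.6593.
C = 1.4 × 0.6593 = 0.923 mg/L.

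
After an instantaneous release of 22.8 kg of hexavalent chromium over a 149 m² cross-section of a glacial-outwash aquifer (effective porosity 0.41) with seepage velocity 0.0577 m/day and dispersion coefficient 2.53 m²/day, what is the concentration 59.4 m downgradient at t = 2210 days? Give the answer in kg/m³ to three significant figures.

For an instantaneous plane source, C(x,t) = M/(n_e·A·√(4πDt)) · exp(−(x−vt)²/(4Dt)), with n_e·A the pore (flow) area.
Plume center vt = 0.0577 × 2210 = 127.517 m, so the well at 59.4 m is 68.117 m upgradient of the peak.
√(4πDt) = 265.1 m, giving peak height M/(n_e·A·√(4πDt)) = 22.8/(0.41 × 149 × 265.1) = 0.001408 kg/m³.
(x−vt)²/(4Dt) = (-68.117)²/(4 × 2.53 × 2210) = 0.2075; exp(−0.2075) = 0.8126.
C = 0.001408 × 0.8126 = 0.00114 kg/m³.

0.00114 kg/m³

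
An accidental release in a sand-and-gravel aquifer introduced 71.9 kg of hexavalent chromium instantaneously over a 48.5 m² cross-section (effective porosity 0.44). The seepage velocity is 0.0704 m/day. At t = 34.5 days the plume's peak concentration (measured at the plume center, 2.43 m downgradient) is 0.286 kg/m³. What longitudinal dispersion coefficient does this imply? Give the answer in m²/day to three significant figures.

0.320 m²/day

At the plume center C_max = M/(n_e·A·√(4πDt)), so D = M²/(4πt·(n_e·A·C_max)²).
n_e·A·C_max = 0.44 × 48.5 × 0.286 = 6.103 kg/m.
D = 71.9²/(4π × 34.5 × 6.103²) = 0.320 m²/day.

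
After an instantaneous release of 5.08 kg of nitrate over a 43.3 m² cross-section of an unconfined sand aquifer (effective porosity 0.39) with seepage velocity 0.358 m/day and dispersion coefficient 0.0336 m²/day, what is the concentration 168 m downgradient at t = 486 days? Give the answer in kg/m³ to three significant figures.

0.0121 kg/m³

For an instantaneous plane source, C(x,t) = M/(n_e·A·√(4πDt)) · exp(−(x−vt)²/(4Dt)), with n_e·A the pore (flow) area.
Plume center vt = 0.358 × 486 = 173.988 m, so the well at 168 m is 5.988 m upgradient of the peak.
√(4πDt) = 14.32 m, giving peak height M/(n_e·A·√(4πDt)) = 5.08/(0.39 × 43.3 × 14.32) = 0.02101 kg/m³.
(x−vt)²/(4Dt) = (-5.988)²/(4 × 0.0336 × 486) = 0.5489; exp(−0.5489) = 0.5776.
C = 0.02101 × 0.5776 = 0.0121 kg/m³.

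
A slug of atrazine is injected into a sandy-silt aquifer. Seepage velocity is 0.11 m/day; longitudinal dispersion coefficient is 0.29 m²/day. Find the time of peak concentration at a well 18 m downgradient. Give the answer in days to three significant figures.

141 days

For the 1D instantaneous-source solution, setting ∂C/∂t = 0 at fixed x gives v²t² + 2Dt − x² = 0, so t = (√(D² + v²x²) − D)/v².
√(D² + v²x²) = √(0.29² + 0.11² × 18²) = 2.001; v² = 0.0121.
t = (2.001 − 0.29)/0.0121 = 141 days (vs. the pure-advection estimate x/v = 164 d).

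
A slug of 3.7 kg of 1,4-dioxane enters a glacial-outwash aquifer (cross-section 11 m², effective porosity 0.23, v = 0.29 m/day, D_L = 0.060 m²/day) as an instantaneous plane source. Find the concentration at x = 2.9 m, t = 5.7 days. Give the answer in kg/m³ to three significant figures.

For an instantaneous plane source, C(x,t) = M/(n_e·A·√(4πDt)) · exp(−(x−vt)²/(4Dt)), with n_e·A the pore (flow) area.
Plume center vt = 0.29 × 5.7 = 1.653 m, so the well at 2.9 m is 1.247 m downgradient of the peak.
√(4πDt) = 2.073 m, giving peak height M/(n_e·A·√(4πDt)) = 3.7/(0.23 × 11 × 2.073) = 0.7055 kg/m³.
(x−vt)²/(4Dt) = (1.247)²/(4 × 0.060 × 5.7) = 1.137; exp(−1.137) = 0.3208.
C = 0.7055 × 0.3208 = 0.226 kg/m³.

0.226 kg/m³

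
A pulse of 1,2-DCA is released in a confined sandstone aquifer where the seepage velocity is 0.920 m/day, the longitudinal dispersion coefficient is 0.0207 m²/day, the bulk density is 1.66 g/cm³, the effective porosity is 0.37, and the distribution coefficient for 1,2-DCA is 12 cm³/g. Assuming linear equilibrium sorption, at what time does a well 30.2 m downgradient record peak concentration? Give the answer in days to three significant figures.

Retardation factor R = 1 + ρ_b·K_d/n = 1 + 1.66 × 12/0.37 = 54.84.
Sorption retards both mechanisms: v_R = v/R = 0.01678 m/day, D_R = D/R = 0.0003775 m²/day.
Peak time from v_R²t² + 2D_R t − x² = 0: t = (√(D_R² + v_R²x²) − D_R)/v_R².
√(D_R² + v_R²x²) = √(0.0003775² + 0.01678² × 30.2²) = 0.5068; v_R² = 0.0002816.
t = (0.5068 − 0.0003775)/0.0002816 = 1800 days.

1800 days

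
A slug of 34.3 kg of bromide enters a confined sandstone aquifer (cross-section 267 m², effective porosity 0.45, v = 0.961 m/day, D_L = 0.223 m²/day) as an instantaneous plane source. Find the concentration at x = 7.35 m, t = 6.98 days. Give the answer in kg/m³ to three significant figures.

0.0604 kg/m³

For an instantaneous plane source, C(x,t) = M/(n_e·A·√(4πDt)) · exp(−(x−vt)²/(4Dt)), with n_e·A the pore (flow) area.
Plume center vt = 0.961 × 6.98 = 6.70778 m, so the well at 7.35 m is 0.64222 m downgradient of the peak.
√(4πDt) = 4.423 m, giving peak height M/(n_e·A·√(4πDt)) = 34.3/(0.45 × 267 × 4.423) = 0.06454 kg/m³.
(x−vt)²/(4Dt) = (0.64222)²/(4 × 0.223 × 6.98) = 0.06624; exp(−0.06624) = 0.9359.
C = 0.06454 × 0.9359 = 0.0604 kg/m³.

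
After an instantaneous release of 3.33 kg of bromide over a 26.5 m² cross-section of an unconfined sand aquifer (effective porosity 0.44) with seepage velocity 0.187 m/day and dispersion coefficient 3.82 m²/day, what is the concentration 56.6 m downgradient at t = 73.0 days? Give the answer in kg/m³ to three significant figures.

0.000923 kg/m³

For an instantaneous plane source, C(x,t) = M/(n_e·A·√(4πDt)) · exp(−(x−vt)²/(4Dt)), with n_e·A the pore (flow) area.
Plume center vt = 0.187 × 73.0 = 13.651 m, so the well at 56.6 m is 42.949 m downgradient of the peak.
√(4πDt) = 59.20 m, giving peak height M/(n_e·A·√(4πDt)) = 3.33/(0.44 × 26.5 × 59.20) = 0.004824 kg/m³.
(x−vt)²/(4Dt) = (42.949)²/(4 × 3.82 × 73.0) = 1.654; exp(−1.654) = 0.1913.
C = 0.004824 × 0.1913 = 0.000923 kg/m³.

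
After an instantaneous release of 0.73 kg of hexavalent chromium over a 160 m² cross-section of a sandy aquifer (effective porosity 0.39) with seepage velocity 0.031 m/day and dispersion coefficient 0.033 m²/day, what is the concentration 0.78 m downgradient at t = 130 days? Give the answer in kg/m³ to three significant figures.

For an instantaneous plane source, C(x,t) = M/(n_e·A·√(4πDt)) · exp(−(x−vt)²/(4Dt)), with n_e·A the pore (flow) area.
Plume center vt = 0.031 × 130 = 4.03 m, so the well at 0.78 m is 3.25 m upgradient of the peak.
√(4πDt) = 7.342 m, giving peak height M/(n_e·A·√(4πDt)) = 0.73/(0.39 × 160 × 7.342) = 0.001593 kg/m³.
(x−vt)²/(4Dt) = (-3.25)²/(4 × 0.033 × 130) = 0.6155; exp(−0.6155) = 0.5404.
C = 0.001593 × 0.5404 = 0.000861 kg/m³.

0.000861 kg/m³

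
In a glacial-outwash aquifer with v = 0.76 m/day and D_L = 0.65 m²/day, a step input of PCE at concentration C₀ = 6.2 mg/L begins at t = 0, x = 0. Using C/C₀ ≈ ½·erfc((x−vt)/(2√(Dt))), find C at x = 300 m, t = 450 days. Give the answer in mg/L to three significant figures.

For a continuous step input, C/C₀ ≈ ½·erfc((x−vt)/(2√(Dt))).
vt = 0.76 × 450 = 342 m and 2√(Dt) = 2√(0.65 × 450) = 34.21 m.
Argument (x−vt)/(2√(Dt)) = (300 − 342)/34.21 = -1.228; ½·erfc(-1.228) = 0.9588.
C = 6.2 × 0.9588 = 5.94 mg/L.

5.94 mg/L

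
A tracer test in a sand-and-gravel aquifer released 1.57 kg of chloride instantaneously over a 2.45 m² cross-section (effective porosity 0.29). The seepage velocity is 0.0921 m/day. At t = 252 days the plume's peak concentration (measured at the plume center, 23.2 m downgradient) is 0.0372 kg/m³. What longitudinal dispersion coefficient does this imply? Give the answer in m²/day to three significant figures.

1.11 m²/day

At the plume center C_max = M/(n_e·A·√(4πDt)), so D = M²/(4πt·(n_e·A·C_max)²).
n_e·A·C_max = 0.29 × 2.45 × 0.0372 = 0.02643 kg/m.
D = 1.57²/(4π × 252 × 0.02643²) = 1.11 m²/day.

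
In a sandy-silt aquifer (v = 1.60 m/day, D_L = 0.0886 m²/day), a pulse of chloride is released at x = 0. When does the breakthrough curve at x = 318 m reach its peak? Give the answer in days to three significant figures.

199 days

For the 1D instantaneous-source solution, setting ∂C/∂t = 0 at fixed x gives v²t² + 2Dt − x² = 0, so t = (√(D² + v²x²) − D)/v².
√(D² + v²x²) = √(0.0886² + 1.60² × 318²) = 508.8; v² = 2.56.
t = (508.8 − 0.0886)/2.56 = 199 days (vs. the pure-advection estimate x/v = 199 d).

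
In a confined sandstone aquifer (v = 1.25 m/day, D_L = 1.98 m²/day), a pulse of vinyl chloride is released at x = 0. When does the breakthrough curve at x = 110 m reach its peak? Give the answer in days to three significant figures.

For the 1D instantaneous-source solution, setting ∂C/∂t = 0 at fixed x gives v²t² + 2Dt − x² = 0, so t = (√(D² + v²x²) − D)/v².
√(D² + v²x²) = √(1.98² + 1.25² × 110²) = 137.5; v² = 1.5625.
t = (137.5 − 1.98)/1.5625 = 86.7 days (vs. the pure-advection estimate x/v = 88.0 d).

86.7 days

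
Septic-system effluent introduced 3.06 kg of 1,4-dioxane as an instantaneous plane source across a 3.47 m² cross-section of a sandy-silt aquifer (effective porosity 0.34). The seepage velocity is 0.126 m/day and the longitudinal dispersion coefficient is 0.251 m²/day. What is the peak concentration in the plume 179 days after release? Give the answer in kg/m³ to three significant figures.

The peak of an instantaneous 1D plume sits at x = vt; there the Gaussian factor is 1 and C_max = M/(n_e·A·√(4πDt)), where n_e·A is the pore area the mass is dissolved in.
√(4πDt) = √(4π × 0.251 × 179) = 23.76 m, so C_max = 3.06/(0.34 × 3.47 × 23.76) = 0.109 kg/m³.

0.109 kg/m³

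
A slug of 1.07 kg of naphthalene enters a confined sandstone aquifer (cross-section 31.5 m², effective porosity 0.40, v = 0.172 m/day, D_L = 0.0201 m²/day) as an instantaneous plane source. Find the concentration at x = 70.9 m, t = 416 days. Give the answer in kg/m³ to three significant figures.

0.00818 kg/m³

For an instantaneous plane source, C(x,t) = M/(n_e·A·√(4πDt)) · exp(−(x−vt)²/(4Dt)), with n_e·A the pore (flow) area.
Plume center vt = 0.172 × 416 = 71.552 m, so the well at 70.9 m is 0.652 m upgradient of the peak.
√(4πDt) = 10.25 m, giving peak height M/(n_e·A·√(4πDt)) = 1.07/(0.40 × 31.5 × 10.25) = 0.008285 kg/m³.
(x−vt)²/(4Dt) = (-0.652)²/(4 × 0.0201 × 416) = 0.01271; exp(−0.01271) = 0.9874.
C = 0.008285 × 0.9874 = 0.00818 kg/m³.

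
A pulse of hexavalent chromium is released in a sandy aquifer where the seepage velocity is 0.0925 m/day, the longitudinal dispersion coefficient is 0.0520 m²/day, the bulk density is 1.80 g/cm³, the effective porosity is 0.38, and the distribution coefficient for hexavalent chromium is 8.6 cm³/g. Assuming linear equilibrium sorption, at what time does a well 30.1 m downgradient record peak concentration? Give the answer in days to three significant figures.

Retardation factor R = 1 + ρ_b·K_d/n = 1 + 1.80 × 8.6/0.38 = 41.74.
Sorption retards both mechanisms: v_R = v/R = 0.002216 m/day, D_R = D/R = 0.001246 m²/day.
Peak time from v_R²t² + 2D_R t − x² = 0: t = (√(D_R² + v_R²x²) − D_R)/v_R².
√(D_R² + v_R²x²) = √(0.001246² + 0.002216² × 30.1²) = 0.06671; v_R² = 4.911e-06.
t = (0.06671 − 0.001246)/4.911e-06 = 13300 days.

13300 days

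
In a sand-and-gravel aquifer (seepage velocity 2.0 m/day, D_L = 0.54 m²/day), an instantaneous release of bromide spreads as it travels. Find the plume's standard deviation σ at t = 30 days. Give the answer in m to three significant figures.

5.69 m

Dispersive spreading gives a Gaussian with σ² = 2Dt; advection only shifts the center.
σ = √(2 × 0.54 × 30) = 5.69 m.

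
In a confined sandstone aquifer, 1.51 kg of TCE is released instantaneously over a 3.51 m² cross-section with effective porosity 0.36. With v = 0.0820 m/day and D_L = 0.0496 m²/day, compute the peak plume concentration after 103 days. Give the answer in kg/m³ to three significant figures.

The peak of an instantaneous 1D plume sits at x = vt; there the Gaussian factor is 1 and C_max = M/(n_e·A·√(4πDt)), where n_e·A is the pore area the mass is dissolved in.
√(4πDt) = √(4π × 0.0496 × 103) = 8.012 m, so C_max = 1.51/(0.36 × 3.51 × 8.012) = 0.149 kg/m³.

0.149 kg/m³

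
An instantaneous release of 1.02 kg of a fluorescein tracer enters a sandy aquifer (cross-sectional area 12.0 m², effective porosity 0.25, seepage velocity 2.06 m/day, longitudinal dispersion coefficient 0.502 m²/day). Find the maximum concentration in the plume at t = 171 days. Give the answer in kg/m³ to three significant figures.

The peak of an instantaneous 1D plume sits at x = vt; there the Gaussian factor is 1 and C_max = M/(n_e·A·√(4πDt)), where n_e·A is the pore area the mass is dissolved in.
√(4πDt) = √(4π × 0.502 × 171) = 32.84 m, so C_max = 1.02/(0.25 × 12.0 × 32.84) = 0.0104 kg/m³.

0.0104 kg/m³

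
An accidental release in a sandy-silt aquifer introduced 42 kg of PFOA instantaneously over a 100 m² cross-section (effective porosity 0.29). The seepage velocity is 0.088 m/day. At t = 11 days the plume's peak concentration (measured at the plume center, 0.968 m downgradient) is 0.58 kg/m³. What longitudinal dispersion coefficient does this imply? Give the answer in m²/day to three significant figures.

At the plume center C_max = M/(n_e·A·√(4πDt)), so D = M²/(4πt·(n_e·A·C_max)²).
n_e·A·C_max = 0.29 × 100 × 0.58 = 16.82 kg/m.
D = 42²/(4π × 11 × 16.82²) = 0.0451 m²/day.

0.0451 m²/day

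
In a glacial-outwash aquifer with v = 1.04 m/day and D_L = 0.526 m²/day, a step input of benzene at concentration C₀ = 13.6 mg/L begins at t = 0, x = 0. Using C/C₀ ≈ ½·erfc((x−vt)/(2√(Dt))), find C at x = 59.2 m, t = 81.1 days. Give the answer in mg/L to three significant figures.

13.6 mg/L

For a continuous step input, C/C₀ ≈ ½·erfc((x−vt)/(2√(Dt))).
vt = 1.04 × 81.1 = 84.344 m and 2√(Dt) = 2√(0.526 × 81.1) = 13.06 m.
Argument (x−vt)/(2√(Dt)) = (59.2 − 84.344)/13.06 = -1.925; ½·erfc(-1.925) = 0.9968.
C = 13.6 × 0.9968 = 13.6 mg/L.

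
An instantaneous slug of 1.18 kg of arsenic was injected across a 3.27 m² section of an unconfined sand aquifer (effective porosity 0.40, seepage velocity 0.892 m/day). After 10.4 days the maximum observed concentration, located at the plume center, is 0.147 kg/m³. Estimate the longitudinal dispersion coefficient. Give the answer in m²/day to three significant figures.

0.288 m²/day

At the plume center C_max = M/(n_e·A·√(4πDt)), so D = M²/(4πt·(n_e·A·C_max)²).
n_e·A·C_max = 0.40 × 3.27 × 0.147 = 0.1923 kg/m.
D = 1.18²/(4π × 10.4 × 0.1923²) = 0.288 m²/day.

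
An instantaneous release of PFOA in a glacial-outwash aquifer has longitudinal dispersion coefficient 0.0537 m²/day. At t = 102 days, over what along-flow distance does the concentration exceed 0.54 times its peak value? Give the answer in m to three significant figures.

7.35 m

The plume is Gaussian with σ = √(2Dt) = √(2 × 0.0537 × 102) = 3.310 m.
C/C_peak = exp(−Δx²/(2σ²)) = 0.54 ⇒ Δx = σ·√(−2 ln 0.54) = 3.310 × 1.110 = 3.674 m.
Width = 2Δx = 7.35 m.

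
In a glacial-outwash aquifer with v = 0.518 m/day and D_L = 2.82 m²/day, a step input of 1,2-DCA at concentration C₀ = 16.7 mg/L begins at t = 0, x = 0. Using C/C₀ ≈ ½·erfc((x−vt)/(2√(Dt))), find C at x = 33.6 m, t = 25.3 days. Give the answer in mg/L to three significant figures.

For a continuous step input, C/C₀ ≈ ½·erfc((x−vt)/(2√(Dt))).
vt = 0.518 × 25.3 = 13.1054 m and 2√(Dt) = 2√(2.82 × 25.3) = 16.89 m.
Argument (x−vt)/(2√(Dt)) = (33.6 − 13.1054)/16.89 = 1.213; ½·erfc(1.213) = 0.04313.
C = 16.7 × 0.04313 = 0.720 mg/L.

0.720 mg/L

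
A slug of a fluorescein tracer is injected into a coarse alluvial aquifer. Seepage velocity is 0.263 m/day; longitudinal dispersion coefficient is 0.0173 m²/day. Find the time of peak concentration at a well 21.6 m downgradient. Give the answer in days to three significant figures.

For the 1D instantaneous-source solution, setting ∂C/∂t = 0 at fixed x gives v²t² + 2Dt − x² = 0, so t = (√(D² + v²x²) − D)/v².
√(D² + v²x²) = √(0.0173² + 0.263² × 21.6²) = 5.681; v² = 0.069169.
t = (5.681 − 0.0173)/0.069169 = 81.9 days (vs. the pure-advection estimate x/v = 82.1 d).

81.9 days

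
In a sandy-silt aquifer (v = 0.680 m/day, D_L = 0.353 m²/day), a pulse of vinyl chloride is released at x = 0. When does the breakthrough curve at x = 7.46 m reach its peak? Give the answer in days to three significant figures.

For the 1D instantaneous-source solution, setting ∂C/∂t = 0 at fixed x gives v²t² + 2Dt − x² = 0, so t = (√(D² + v²x²) − D)/v².
√(D² + v²x²) = √(0.353² + 0.680² × 7.46²) = 5.085; v² = 0.4624.
t = (5.085 − 0.353)/0.4624 = 10.2 days (vs. the pure-advection estimate x/v = 11.0 d).

10.2 days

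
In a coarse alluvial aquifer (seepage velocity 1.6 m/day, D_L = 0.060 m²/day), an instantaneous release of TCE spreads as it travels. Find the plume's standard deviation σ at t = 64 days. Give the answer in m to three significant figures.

2.77 m

Dispersive spreading gives a Gaussian with σ² = 2Dt; advection only shifts the center.
σ = √(2 × 0.060 × 64) = 2.77 m.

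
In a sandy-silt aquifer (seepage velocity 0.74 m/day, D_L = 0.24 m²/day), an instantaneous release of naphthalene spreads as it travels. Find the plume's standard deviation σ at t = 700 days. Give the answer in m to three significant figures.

18.3 m

Dispersive spreading gives a Gaussian with σ² = 2Dt; advection only shifts the center.
σ = √(2 × 0.24 × 700) = 18.3 m.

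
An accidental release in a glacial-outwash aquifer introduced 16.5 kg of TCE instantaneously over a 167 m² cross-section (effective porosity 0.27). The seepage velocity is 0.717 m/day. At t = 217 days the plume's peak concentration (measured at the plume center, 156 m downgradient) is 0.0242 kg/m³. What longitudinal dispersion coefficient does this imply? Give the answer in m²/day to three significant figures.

At the plume center C_max = M/(n_e·A·√(4πDt)), so D = M²/(4πt·(n_e·A·C_max)²).
n_e·A·C_max = 0.27 × 167 × 0.0242 = 1.091 kg/m.
D = 16.5²/(4π × 217 × 1.091²) = 0.0839 m²/day.

0.0839 m²/day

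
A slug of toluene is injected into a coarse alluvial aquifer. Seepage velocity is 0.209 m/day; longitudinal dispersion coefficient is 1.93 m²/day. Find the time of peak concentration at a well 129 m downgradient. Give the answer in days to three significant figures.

575 days

For the 1D instantaneous-source solution, setting ∂C/∂t = 0 at fixed x gives v²t² + 2Dt − x² = 0, so t = (√(D² + v²x²) − D)/v².
√(D² + v²x²) = √(1.93² + 0.209² × 129²) = 27.03; v² = 0.043681.
t = (27.03 − 1.93)/0.043681 = 575 days (vs. the pure-advection estimate x/v = 617 d).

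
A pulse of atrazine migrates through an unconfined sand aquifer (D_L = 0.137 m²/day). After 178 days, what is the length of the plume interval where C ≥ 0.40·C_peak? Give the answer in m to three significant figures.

The plume is Gaussian with σ = √(2Dt) = √(2 × 0.137 × 178) = 6.984 m.
C/C_peak = exp(−Δx²/(2σ²)) = 0.40 ⇒ Δx = σ·√(−2 ln 0.40) = 6.984 × 1.354 = 9.456 m.
Width = 2Δx = 18.9 m.

18.9 m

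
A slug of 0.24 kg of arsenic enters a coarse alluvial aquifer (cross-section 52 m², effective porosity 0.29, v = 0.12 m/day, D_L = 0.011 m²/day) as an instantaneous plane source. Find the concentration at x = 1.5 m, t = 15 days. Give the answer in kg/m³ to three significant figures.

0.00964 kg/m³

For an instantaneous plane source, C(x,t) = M/(n_e·A·√(4πDt)) · exp(−(x−vt)²/(4Dt)), with n_e·A the pore (flow) area.
Plume center vt = 0.12 × 15 = 1.8 m, so the well at 1.5 m is 0.3 m upgradient of the peak.
√(4πDt) = 1.440 m, giving peak height M/(n_e·A·√(4πDt)) = 0.24/(0.29 × 52 × 1.440) = 0.01105 kg/m³.
(x−vt)²/(4Dt) = (-0.3)²/(4 × 0.011 × 15) = 0.1364; exp(−0.1364) = 0.8725.
C = 0.01105 × 0.8725 = 0.00964 kg/m³.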